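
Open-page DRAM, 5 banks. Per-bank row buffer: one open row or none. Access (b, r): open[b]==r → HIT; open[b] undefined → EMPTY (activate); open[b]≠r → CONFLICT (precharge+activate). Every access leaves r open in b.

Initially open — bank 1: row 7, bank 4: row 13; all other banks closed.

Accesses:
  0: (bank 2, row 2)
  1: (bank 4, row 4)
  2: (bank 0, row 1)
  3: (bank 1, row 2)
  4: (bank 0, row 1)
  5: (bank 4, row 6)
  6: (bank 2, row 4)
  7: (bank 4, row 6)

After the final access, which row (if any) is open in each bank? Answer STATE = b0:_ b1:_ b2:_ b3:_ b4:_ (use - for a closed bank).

STATE = b0:1 b1:2 b2:4 b3:- b4:6

#0 (2,2) E
#1 (4,4) C  (was 13)
#2 (0,1) E
#3 (1,2) C  (was 7)
#4 (0,1) H  (was 1)
#5 (4,6) C  (was 4)
#6 (2,4) C  (was 2)
#7 (4,6) H  (was 6)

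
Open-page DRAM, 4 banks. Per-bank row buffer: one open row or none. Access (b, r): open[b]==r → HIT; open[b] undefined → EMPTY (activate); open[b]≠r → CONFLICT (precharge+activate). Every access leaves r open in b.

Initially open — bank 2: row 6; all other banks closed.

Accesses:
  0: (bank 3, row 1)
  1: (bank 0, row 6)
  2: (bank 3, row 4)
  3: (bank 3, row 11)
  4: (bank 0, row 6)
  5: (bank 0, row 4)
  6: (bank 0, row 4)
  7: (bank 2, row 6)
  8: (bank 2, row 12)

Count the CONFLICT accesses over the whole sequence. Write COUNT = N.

COUNT = 4

step 0: bank3 None->1 [EMPTY]
step 1: bank0 None->6 [EMPTY]
step 2: bank3 1->4 [CONFLICT]
step 3: bank3 4->11 [CONFLICT]
step 4: bank0 6->6 [HIT]
step 5: bank0 6->4 [CONFLICT]
step 6: bank0 4->4 [HIT]
step 7: bank2 6->6 [HIT]
step 8: bank2 6->12 [CONFLICT]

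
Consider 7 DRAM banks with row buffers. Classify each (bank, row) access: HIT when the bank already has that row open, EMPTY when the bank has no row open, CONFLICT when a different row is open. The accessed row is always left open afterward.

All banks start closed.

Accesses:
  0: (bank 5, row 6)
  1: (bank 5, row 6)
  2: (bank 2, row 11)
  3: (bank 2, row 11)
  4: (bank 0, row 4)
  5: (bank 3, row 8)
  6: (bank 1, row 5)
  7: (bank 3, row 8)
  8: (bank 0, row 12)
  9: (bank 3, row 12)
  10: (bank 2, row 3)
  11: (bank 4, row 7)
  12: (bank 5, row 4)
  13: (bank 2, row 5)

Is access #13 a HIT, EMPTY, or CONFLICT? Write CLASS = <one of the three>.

#0 (5,6) E
#1 (5,6) H  (was 6)
#2 (2,11) E
#3 (2,11) H  (was 11)
#4 (0,4) E
#5 (3,8) E
#6 (1,5) E
#7 (3,8) H  (was 8)
#8 (0,12) C  (was 4)
#9 (3,12) C  (was 8)
#10 (2,3) C  (was 11)
#11 (4,7) E
#12 (5,4) C  (was 6)
#13 (2,5) C  (was 3)

CLASS = CONFLICT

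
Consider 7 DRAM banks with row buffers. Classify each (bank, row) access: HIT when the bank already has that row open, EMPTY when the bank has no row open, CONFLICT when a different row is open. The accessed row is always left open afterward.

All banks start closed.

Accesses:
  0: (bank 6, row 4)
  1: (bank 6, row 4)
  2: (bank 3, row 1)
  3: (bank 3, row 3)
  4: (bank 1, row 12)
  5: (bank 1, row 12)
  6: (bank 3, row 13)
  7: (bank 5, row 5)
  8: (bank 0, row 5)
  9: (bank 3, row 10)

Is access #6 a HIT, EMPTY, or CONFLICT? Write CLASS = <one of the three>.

CLASS = CONFLICT

step 0: bank6 None->4 [EMPTY]
step 1: bank6 4->4 [HIT]
step 2: bank3 None->1 [EMPTY]
step 3: bank3 1->3 [CONFLICT]
step 4: bank1 None->12 [EMPTY]
step 5: bank1 12->12 [HIT]
step 6: bank3 3->13 [CONFLICT]
step 7: bank5 None->5 [EMPTY]
step 8: bank0 None->5 [EMPTY]
step 9: bank3 13->10 [CONFLICT]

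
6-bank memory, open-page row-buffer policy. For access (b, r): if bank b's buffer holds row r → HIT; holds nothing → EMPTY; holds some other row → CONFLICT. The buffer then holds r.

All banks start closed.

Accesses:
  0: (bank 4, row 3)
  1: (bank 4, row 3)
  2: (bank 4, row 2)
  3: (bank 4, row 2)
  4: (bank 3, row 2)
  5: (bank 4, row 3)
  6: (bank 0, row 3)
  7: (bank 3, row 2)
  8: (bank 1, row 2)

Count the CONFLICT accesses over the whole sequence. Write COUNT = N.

COUNT = 2

step 0: bank4 None->3 [EMPTY]
step 1: bank4 3->3 [HIT]
step 2: bank4 3->2 [CONFLICT]
step 3: bank4 2->2 [HIT]
step 4: bank3 None->2 [EMPTY]
step 5: bank4 2->3 [CONFLICT]
step 6: bank0 None->3 [EMPTY]
step 7: bank3 2->2 [HIT]
step 8: bank1 None->2 [EMPTY]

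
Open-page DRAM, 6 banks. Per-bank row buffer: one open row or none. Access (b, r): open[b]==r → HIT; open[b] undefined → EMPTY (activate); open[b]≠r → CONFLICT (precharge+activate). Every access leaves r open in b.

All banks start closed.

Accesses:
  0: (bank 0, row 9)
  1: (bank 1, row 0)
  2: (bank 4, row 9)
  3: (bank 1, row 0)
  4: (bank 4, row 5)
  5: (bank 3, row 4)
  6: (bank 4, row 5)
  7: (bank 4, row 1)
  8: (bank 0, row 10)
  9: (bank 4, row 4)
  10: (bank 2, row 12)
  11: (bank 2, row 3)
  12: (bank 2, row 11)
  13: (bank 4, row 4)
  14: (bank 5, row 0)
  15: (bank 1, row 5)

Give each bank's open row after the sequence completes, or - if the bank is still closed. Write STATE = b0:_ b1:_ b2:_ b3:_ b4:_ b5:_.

  [0] b0 r9: no row ⇒ E
  [1] b1 r0: no row ⇒ E
  [2] b4 r9: no row ⇒ E
  [3] b1 r0: had r0 ⇒ H
  [4] b4 r5: had r9 ⇒ C
  [5] b3 r4: no row ⇒ E
  [6] b4 r5: had r5 ⇒ H
  [7] b4 r1: had r5 ⇒ C
  [8] b0 r10: had r9 ⇒ C
  [9] b4 r4: had r1 ⇒ C
  [10] b2 r12: no row ⇒ E
  [11] b2 r3: had r12 ⇒ C
  [12] b2 r11: had r3 ⇒ C
  [13] b4 r4: had r4 ⇒ H
  [14] b5 r0: no row ⇒ E
  [15] b1 r5: had r0 ⇒ C

STATE = b0:10 b1:5 b2:11 b3:4 b4:4 b5:0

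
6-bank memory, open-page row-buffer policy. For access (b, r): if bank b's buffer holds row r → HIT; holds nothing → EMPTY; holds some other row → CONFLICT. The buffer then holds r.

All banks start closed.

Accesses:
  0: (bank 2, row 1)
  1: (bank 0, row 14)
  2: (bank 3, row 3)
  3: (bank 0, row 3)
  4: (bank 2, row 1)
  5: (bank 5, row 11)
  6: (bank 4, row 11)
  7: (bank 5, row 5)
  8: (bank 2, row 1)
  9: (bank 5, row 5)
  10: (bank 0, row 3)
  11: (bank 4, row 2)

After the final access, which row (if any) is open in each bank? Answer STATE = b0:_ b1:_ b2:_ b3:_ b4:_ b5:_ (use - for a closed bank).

STATE = b0:3 b1:- b2:1 b3:3 b4:2 b5:5

step 0: bank2 None->1 [EMPTY]
step 1: bank0 None->14 [EMPTY]
step 2: bank3 None->3 [EMPTY]
step 3: bank0 14->3 [CONFLICT]
step 4: bank2 1->1 [HIT]
step 5: bank5 None->11 [EMPTY]
step 6: bank4 None->11 [EMPTY]
step 7: bank5 11->5 [CONFLICT]
step 8: bank2 1->1 [HIT]
step 9: bank5 5->5 [HIT]
step 10: bank0 3->3 [HIT]
step 11: bank4 11->2 [CONFLICT]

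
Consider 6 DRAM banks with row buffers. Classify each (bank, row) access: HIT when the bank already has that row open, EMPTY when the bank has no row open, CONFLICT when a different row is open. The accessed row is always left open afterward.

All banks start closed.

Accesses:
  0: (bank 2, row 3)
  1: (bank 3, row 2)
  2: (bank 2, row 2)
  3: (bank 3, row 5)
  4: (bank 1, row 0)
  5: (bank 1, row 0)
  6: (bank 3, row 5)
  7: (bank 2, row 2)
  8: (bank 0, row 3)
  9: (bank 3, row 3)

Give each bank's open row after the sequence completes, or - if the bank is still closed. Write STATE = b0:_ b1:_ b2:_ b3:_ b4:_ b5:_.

STATE = b0:3 b1:0 b2:2 b3:3 b4:- b5:-

#0 (2,3) E
#1 (3,2) E
#2 (2,2) C  (was 3)
#3 (3,5) C  (was 2)
#4 (1,0) E
#5 (1,0) H  (was 0)
#6 (3,5) H  (was 5)
#7 (2,2) H  (was 2)
#8 (0,3) E
#9 (3,3) C  (was 5)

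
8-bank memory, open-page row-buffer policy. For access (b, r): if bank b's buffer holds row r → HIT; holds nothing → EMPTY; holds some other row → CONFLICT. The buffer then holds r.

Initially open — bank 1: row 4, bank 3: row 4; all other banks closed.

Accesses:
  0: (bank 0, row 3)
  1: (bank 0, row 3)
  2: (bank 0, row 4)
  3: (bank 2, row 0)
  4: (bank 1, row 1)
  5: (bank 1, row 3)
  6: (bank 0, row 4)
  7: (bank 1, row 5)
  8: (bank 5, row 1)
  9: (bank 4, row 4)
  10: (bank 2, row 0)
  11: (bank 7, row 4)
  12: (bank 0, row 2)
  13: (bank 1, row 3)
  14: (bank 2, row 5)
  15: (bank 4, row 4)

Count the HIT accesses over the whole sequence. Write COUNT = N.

  [0] b0 r3: no row ⇒ E
  [1] b0 r3: had r3 ⇒ H
  [2] b0 r4: had r3 ⇒ C
  [3] b2 r0: no row ⇒ E
  [4] b1 r1: had r4 ⇒ C
  [5] b1 r3: had r1 ⇒ C
  [6] b0 r4: had r4 ⇒ H
  [7] b1 r5: had r3 ⇒ C
  [8] b5 r1: no row ⇒ E
  [9] b4 r4: no row ⇒ E
  [10] b2 r0: had r0 ⇒ H
  [11] b7 r4: no row ⇒ E
  [12] b0 r2: had r4 ⇒ C
  [13] b1 r3: had r5 ⇒ C
  [14] b2 r5: had r0 ⇒ C
  [15] b4 r4: had r4 ⇒ H

COUNT = 4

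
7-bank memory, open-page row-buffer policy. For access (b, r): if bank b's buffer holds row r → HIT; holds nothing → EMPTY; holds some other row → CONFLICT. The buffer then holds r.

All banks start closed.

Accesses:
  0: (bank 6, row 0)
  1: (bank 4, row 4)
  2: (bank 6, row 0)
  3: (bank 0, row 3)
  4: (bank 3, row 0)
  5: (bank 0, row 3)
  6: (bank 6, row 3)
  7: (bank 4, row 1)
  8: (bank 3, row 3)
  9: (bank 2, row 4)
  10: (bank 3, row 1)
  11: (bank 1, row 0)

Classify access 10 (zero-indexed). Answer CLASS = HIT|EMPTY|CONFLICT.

  [0] b6 r0: no row ⇒ E
  [1] b4 r4: no row ⇒ E
  [2] b6 r0: had r0 ⇒ H
  [3] b0 r3: no row ⇒ E
  [4] b3 r0: no row ⇒ E
  [5] b0 r3: had r3 ⇒ H
  [6] b6 r3: had r0 ⇒ C
  [7] b4 r1: had r4 ⇒ C
  [8] b3 r3: had r0 ⇒ C
  [9] b2 r4: no row ⇒ E
  [10] b3 r1: had r3 ⇒ C
  [11] b1 r0: no row ⇒ E

CLASS = CONFLICT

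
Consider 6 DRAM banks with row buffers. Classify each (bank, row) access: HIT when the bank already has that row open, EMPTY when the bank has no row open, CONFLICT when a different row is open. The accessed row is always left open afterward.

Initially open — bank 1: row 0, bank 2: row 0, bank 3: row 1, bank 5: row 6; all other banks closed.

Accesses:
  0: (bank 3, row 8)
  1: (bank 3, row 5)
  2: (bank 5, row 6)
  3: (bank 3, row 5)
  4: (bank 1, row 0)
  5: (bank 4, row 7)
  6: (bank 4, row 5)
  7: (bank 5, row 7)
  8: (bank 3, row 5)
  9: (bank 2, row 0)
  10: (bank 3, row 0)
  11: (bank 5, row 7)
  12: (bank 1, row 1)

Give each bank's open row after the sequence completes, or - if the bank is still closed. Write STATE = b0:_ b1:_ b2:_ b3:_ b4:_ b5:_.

STATE = b0:- b1:1 b2:0 b3:0 b4:5 b5:7

#0 (3,8) C  (was 1)
#1 (3,5) C  (was 8)
#2 (5,6) H  (was 6)
#3 (3,5) H  (was 5)
#4 (1,0) H  (was 0)
#5 (4,7) E
#6 (4,5) C  (was 7)
#7 (5,7) C  (was 6)
#8 (3,5) H  (was 5)
#9 (2,0) H  (was 0)
#10 (3,0) C  (was 5)
#11 (5,7) H  (was 7)
#12 (1,1) C  (was 0)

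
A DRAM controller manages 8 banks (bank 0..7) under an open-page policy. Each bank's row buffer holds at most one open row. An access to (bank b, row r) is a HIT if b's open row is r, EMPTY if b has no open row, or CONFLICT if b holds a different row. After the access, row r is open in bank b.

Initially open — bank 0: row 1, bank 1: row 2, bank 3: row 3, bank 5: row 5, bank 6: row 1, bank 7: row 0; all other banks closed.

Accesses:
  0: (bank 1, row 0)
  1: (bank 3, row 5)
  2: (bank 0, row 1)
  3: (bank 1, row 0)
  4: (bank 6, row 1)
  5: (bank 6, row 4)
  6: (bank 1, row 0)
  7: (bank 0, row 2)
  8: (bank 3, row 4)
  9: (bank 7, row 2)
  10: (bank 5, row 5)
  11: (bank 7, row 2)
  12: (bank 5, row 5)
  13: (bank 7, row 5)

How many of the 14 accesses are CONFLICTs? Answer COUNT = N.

  [0] b1 r0: had r2 ⇒ C
  [1] b3 r5: had r3 ⇒ C
  [2] b0 r1: had r1 ⇒ H
  [3] b1 r0: had r0 ⇒ H
  [4] b6 r1: had r1 ⇒ H
  [5] b6 r4: had r1 ⇒ C
  [6] b1 r0: had r0 ⇒ H
  [7] b0 r2: had r1 ⇒ C
  [8] b3 r4: had r5 ⇒ C
  [9] b7 r2: had r0 ⇒ C
  [10] b5 r5: had r5 ⇒ H
  [11] b7 r2: had r2 ⇒ H
  [12] b5 r5: had r5 ⇒ H
  [13] b7 r5: had r2 ⇒ C

COUNT = 7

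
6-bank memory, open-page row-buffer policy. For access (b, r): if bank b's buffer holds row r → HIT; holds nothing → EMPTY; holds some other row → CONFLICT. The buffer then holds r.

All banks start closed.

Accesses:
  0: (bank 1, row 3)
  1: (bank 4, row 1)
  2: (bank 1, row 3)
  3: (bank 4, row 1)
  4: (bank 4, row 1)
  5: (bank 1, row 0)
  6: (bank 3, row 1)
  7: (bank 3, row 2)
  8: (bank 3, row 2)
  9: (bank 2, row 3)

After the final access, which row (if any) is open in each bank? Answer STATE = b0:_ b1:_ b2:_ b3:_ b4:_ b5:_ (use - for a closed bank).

STATE = b0:- b1:0 b2:3 b3:2 b4:1 b5:-

step 0: bank1 None->3 [EMPTY]
step 1: bank4 None->1 [EMPTY]
step 2: bank1 3->3 [HIT]
step 3: bank4 1->1 [HIT]
step 4: bank4 1->1 [HIT]
step 5: bank1 3->0 [CONFLICT]
step 6: bank3 None->1 [EMPTY]
step 7: bank3 1->2 [CONFLICT]
step 8: bank3 2->2 [HIT]
step 9: bank2 None->3 [EMPTY]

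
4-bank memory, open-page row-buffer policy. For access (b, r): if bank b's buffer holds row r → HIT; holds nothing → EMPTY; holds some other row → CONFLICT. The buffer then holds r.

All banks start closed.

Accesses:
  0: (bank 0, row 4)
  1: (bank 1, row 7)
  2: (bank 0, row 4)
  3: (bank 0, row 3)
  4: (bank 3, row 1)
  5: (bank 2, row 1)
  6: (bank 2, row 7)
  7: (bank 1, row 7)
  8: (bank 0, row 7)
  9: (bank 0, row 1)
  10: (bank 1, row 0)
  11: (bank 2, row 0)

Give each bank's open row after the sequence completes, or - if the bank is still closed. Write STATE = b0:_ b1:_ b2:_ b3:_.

#0 (0,4) E
#1 (1,7) E
#2 (0,4) H  (was 4)
#3 (0,3) C  (was 4)
#4 (3,1) E
#5 (2,1) E
#6 (2,7) C  (was 1)
#7 (1,7) H  (was 7)
#8 (0,7) C  (was 3)
#9 (0,1) C  (was 7)
#10 (1,0) C  (was 7)
#11 (2,0) C  (was 7)

STATE = b0:1 b1:0 b2:0 b3:1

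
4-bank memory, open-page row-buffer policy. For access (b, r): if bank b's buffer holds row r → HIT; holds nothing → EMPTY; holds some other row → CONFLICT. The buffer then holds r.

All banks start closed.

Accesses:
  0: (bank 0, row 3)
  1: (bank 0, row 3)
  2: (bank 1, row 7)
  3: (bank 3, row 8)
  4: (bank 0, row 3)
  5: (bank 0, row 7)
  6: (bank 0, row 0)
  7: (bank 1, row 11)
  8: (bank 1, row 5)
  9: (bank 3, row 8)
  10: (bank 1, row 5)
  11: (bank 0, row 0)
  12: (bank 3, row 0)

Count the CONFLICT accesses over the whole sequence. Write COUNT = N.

COUNT = 5

step 0: bank0 None->3 [EMPTY]
step 1: bank0 3->3 [HIT]
step 2: bank1 None->7 [EMPTY]
step 3: bank3 None->8 [EMPTY]
step 4: bank0 3->3 [HIT]
step 5: bank0 3->7 [CONFLICT]
step 6: bank0 7->0 [CONFLICT]
step 7: bank1 7->11 [CONFLICT]
step 8: bank1 11->5 [CONFLICT]
step 9: bank3 8->8 [HIT]
step 10: bank1 5->5 [HIT]
step 11: bank0 0->0 [HIT]
step 12: bank3 8->0 [CONFLICT]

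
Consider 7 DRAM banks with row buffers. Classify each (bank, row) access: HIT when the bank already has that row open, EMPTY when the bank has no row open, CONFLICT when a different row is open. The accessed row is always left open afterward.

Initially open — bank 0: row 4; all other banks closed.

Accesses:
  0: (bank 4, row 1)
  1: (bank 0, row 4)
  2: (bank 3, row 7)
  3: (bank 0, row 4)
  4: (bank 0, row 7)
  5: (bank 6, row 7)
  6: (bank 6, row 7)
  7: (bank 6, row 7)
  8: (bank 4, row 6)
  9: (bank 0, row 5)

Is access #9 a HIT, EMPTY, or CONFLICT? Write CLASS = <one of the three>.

CLASS = CONFLICT

  [0] b4 r1: no row ⇒ E
  [1] b0 r4: had r4 ⇒ H
  [2] b3 r7: no row ⇒ E
  [3] b0 r4: had r4 ⇒ H
  [4] b0 r7: had r4 ⇒ C
  [5] b6 r7: no row ⇒ E
  [6] b6 r7: had r7 ⇒ H
  [7] b6 r7: had r7 ⇒ H
  [8] b4 r6: had r1 ⇒ C
  [9] b0 r5: had r7 ⇒ C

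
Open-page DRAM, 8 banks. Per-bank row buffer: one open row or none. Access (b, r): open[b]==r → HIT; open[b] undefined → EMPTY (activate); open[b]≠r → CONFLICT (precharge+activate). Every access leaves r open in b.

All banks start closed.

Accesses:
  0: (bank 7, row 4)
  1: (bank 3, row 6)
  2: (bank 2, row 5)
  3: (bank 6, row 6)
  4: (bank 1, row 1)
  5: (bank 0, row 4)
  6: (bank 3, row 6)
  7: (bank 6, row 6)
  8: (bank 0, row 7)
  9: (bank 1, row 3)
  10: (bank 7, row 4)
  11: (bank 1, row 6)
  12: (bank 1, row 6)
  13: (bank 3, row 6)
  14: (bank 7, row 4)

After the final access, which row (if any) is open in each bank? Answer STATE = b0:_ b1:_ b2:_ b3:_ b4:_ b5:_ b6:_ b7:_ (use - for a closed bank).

  [0] b7 r4: no row ⇒ E
  [1] b3 r6: no row ⇒ E
  [2] b2 r5: no row ⇒ E
  [3] b6 r6: no row ⇒ E
  [4] b1 r1: no row ⇒ E
  [5] b0 r4: no row ⇒ E
  [6] b3 r6: had r6 ⇒ H
  [7] b6 r6: had r6 ⇒ H
  [8] b0 r7: had r4 ⇒ C
  [9] b1 r3: had r1 ⇒ C
  [10] b7 r4: had r4 ⇒ H
  [11] b1 r6: had r3 ⇒ C
  [12] b1 r6: had r6 ⇒ H
  [13] b3 r6: had r6 ⇒ H
  [14] b7 r4: had r4 ⇒ H

STATE = b0:7 b1:6 b2:5 b3:6 b4:- b5:- b6:6 b7:4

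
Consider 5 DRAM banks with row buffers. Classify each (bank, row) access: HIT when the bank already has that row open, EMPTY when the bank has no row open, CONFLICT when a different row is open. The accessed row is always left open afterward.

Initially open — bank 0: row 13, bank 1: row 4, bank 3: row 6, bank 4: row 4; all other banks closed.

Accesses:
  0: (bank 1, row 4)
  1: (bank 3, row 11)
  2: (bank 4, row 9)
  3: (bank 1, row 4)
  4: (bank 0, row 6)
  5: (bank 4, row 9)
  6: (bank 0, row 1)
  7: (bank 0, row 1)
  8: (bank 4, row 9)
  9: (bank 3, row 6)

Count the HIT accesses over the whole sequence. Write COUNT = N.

#0 (1,4) H  (was 4)
#1 (3,11) C  (was 6)
#2 (4,9) C  (was 4)
#3 (1,4) H  (was 4)
#4 (0,6) C  (was 13)
#5 (4,9) H  (was 9)
#6 (0,1) C  (was 6)
#7 (0,1) H  (was 1)
#8 (4,9) H  (was 9)
#9 (3,6) C  (was 11)

COUNT = 5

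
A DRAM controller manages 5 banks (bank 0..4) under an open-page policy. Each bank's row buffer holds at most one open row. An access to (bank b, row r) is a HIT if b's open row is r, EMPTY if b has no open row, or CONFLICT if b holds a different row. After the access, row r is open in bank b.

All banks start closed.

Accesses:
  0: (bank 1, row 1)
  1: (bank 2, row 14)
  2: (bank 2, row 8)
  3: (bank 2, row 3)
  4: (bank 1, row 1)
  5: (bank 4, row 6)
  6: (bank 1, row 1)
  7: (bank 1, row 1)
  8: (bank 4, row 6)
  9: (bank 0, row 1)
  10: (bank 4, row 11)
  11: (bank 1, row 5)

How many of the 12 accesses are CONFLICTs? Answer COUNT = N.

COUNT = 4

#0 (1,1) E
#1 (2,14) E
#2 (2,8) C  (was 14)
#3 (2,3) C  (was 8)
#4 (1,1) H  (was 1)
#5 (4,6) E
#6 (1,1) H  (was 1)
#7 (1,1) H  (was 1)
#8 (4,6) H  (was 6)
#9 (0,1) E
#10 (4,11) C  (was 6)
#11 (1,5) C  (was 1)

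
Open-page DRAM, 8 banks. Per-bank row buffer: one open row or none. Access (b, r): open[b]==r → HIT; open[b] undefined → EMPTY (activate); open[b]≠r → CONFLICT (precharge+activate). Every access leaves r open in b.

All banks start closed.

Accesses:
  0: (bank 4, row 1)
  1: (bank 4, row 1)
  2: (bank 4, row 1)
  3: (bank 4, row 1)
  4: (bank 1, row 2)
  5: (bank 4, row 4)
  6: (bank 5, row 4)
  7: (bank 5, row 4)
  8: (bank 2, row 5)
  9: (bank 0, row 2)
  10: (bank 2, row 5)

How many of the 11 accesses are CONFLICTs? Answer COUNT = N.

COUNT = 1

#0 (4,1) E
#1 (4,1) H  (was 1)
#2 (4,1) H  (was 1)
#3 (4,1) H  (was 1)
#4 (1,2) E
#5 (4,4) C  (was 1)
#6 (5,4) E
#7 (5,4) H  (was 4)
#8 (2,5) E
#9 (0,2) E
#10 (2,5) H  (was 5)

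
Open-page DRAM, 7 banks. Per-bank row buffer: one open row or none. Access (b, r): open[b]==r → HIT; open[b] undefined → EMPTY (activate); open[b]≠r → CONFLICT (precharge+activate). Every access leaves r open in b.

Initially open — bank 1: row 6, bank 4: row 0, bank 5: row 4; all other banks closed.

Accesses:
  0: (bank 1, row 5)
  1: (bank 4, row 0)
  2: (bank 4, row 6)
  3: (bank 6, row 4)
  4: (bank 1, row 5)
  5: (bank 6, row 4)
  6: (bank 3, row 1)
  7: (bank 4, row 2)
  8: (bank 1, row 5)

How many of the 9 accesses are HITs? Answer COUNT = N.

#0 (1,5) C  (was 6)
#1 (4,0) H  (was 0)
#2 (4,6) C  (was 0)
#3 (6,4) E
#4 (1,5) H  (was 5)
#5 (6,4) H  (was 4)
#6 (3,1) E
#7 (4,2) C  (was 6)
#8 (1,5) H  (was 5)

COUNT = 4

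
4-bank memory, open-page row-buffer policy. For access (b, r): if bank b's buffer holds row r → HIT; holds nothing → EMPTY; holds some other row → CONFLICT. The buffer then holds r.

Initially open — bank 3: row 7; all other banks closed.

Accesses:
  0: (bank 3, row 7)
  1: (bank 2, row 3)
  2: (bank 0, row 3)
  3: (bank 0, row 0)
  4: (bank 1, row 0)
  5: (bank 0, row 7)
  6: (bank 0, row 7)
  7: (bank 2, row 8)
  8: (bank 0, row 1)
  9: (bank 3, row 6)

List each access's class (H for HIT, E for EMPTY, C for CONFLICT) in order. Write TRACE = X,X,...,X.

TRACE = H,E,E,C,E,C,H,C,C,C

  [0] b3 r7: had r7 ⇒ H
  [1] b2 r3: no row ⇒ E
  [2] b0 r3: no row ⇒ E
  [3] b0 r0: had r3 ⇒ C
  [4] b1 r0: no row ⇒ E
  [5] b0 r7: had r0 ⇒ C
  [6] b0 r7: had r7 ⇒ H
  [7] b2 r8: had r3 ⇒ C
  [8] b0 r1: had r7 ⇒ C
  [9] b3 r6: had r7 ⇒ C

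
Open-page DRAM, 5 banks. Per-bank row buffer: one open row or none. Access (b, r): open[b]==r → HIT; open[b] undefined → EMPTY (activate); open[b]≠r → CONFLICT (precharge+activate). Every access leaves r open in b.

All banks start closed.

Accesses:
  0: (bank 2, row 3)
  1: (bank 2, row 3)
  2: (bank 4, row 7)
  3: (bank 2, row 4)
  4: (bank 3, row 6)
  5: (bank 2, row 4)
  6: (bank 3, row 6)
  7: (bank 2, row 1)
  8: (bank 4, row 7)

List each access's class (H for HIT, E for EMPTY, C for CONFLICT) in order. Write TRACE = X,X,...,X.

TRACE = E,H,E,C,E,H,H,C,H

step 0: bank2 None->3 [EMPTY]
step 1: bank2 3->3 [HIT]
step 2: bank4 None->7 [EMPTY]
step 3: bank2 3->4 [CONFLICT]
step 4: bank3 None->6 [EMPTY]
step 5: bank2 4->4 [HIT]
step 6: bank3 6->6 [HIT]
step 7: bank2 4->1 [CONFLICT]
step 8: bank4 7->7 [HIT]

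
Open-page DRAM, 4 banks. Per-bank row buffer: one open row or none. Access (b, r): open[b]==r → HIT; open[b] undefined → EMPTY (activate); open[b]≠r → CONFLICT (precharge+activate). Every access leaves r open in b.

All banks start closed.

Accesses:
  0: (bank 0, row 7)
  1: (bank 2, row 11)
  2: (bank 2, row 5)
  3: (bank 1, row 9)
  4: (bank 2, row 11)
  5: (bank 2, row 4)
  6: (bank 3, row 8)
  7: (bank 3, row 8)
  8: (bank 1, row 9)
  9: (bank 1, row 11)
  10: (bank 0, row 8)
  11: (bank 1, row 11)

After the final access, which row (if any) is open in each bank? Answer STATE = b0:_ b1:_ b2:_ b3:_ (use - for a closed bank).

STATE = b0:8 b1:11 b2:4 b3:8

step 0: bank0 None->7 [EMPTY]
step 1: bank2 None->11 [EMPTY]
step 2: bank2 11->5 [CONFLICT]
step 3: bank1 None->9 [EMPTY]
step 4: bank2 5->11 [CONFLICT]
step 5: bank2 11->4 [CONFLICT]
step 6: bank3 None->8 [EMPTY]
step 7: bank3 8->8 [HIT]
step 8: bank1 9->9 [HIT]
step 9: bank1 9->11 [CONFLICT]
step 10: bank0 7->8 [CONFLICT]
step 11: bank1 11->11 [HIT]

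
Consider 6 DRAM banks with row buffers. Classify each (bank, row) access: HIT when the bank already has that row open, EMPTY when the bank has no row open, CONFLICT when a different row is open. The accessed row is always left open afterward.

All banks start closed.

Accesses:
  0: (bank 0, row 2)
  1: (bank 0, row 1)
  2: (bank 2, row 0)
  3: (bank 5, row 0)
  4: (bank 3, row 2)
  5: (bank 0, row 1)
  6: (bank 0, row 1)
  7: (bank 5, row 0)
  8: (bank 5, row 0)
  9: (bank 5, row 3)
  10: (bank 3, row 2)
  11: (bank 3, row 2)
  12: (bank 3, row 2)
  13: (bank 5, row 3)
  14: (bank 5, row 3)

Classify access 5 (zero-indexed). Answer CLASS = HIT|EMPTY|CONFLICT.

0: bank 0 row 2 — prev None → EMPTY
1: bank 0 row 1 — prev 2 → CONFLICT
2: bank 2 row 0 — prev None → EMPTY
3: bank 5 row 0 — prev None → EMPTY
4: bank 3 row 2 — prev None → EMPTY
5: bank 0 row 1 — prev 1 → HIT
6: bank 0 row 1 — prev 1 → HIT
7: bank 5 row 0 — prev 0 → HIT
8: bank 5 row 0 — prev 0 → HIT
9: bank 5 row 3 — prev 0 → CONFLICT
10: bank 3 row 2 — prev 2 → HIT
11: bank 3 row 2 — prev 2 → HIT
12: bank 3 row 2 — prev 2 → HIT
13: bank 5 row 3 — prev 3 → HIT
14: bank 5 row 3 — prev 3 → HIT

CLASS = HIT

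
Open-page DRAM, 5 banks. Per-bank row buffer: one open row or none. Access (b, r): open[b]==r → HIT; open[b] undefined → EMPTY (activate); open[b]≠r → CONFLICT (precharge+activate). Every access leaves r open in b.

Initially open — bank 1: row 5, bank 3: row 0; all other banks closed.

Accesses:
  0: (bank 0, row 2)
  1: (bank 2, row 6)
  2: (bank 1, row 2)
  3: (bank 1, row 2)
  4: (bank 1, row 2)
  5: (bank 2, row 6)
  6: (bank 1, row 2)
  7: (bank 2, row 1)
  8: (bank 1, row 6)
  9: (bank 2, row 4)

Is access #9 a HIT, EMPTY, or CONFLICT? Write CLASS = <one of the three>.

#0 (0,2) E
#1 (2,6) E
#2 (1,2) C  (was 5)
#3 (1,2) H  (was 2)
#4 (1,2) H  (was 2)
#5 (2,6) H  (was 6)
#6 (1,2) H  (was 2)
#7 (2,1) C  (was 6)
#8 (1,6) C  (was 2)
#9 (2,4) C  (was 1)

CLASS = CONFLICT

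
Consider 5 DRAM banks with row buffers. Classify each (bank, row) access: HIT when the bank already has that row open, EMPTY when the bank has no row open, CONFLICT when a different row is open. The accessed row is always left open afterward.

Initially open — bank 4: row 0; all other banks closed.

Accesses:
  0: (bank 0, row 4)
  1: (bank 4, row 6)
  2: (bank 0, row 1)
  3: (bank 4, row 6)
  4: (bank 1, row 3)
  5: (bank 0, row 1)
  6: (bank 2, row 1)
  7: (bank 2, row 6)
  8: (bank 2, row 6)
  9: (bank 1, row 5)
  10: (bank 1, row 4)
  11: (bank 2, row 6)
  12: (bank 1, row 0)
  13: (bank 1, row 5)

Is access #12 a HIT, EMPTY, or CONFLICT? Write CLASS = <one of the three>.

step 0: bank0 None->4 [EMPTY]
step 1: bank4 0->6 [CONFLICT]
step 2: bank0 4->1 [CONFLICT]
step 3: bank4 6->6 [HIT]
step 4: bank1 None->3 [EMPTY]
step 5: bank0 1->1 [HIT]
step 6: bank2 None->1 [EMPTY]
step 7: bank2 1->6 [CONFLICT]
step 8: bank2 6->6 [HIT]
step 9: bank1 3->5 [CONFLICT]
step 10: bank1 5->4 [CONFLICT]
step 11: bank2 6->6 [HIT]
step 12: bank1 4->0 [CONFLICT]
step 13: bank1 0->5 [CONFLICT]

CLASS = CONFLICT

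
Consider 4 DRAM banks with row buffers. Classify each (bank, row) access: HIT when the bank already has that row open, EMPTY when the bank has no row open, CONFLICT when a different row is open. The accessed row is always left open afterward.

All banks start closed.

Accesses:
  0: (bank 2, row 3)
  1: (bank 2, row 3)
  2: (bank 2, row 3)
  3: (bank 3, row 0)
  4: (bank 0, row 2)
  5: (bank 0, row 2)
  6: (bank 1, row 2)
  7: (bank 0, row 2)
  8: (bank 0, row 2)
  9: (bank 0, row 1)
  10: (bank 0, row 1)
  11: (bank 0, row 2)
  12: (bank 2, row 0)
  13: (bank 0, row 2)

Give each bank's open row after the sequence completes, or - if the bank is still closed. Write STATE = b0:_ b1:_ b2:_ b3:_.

STATE = b0:2 b1:2 b2:0 b3:0

0: bank 2 row 3 — prev None → EMPTY
1: bank 2 row 3 — prev 3 → HIT
2: bank 2 row 3 — prev 3 → HIT
3: bank 3 row 0 — prev None → EMPTY
4: bank 0 row 2 — prev None → EMPTY
5: bank 0 row 2 — prev 2 → HIT
6: bank 1 row 2 — prev None → EMPTY
7: bank 0 row 2 — prev 2 → HIT
8: bank 0 row 2 — prev 2 → HIT
9: bank 0 row 1 — prev 2 → CONFLICT
10: bank 0 row 1 — prev 1 → HIT
11: bank 0 row 2 — prev 1 → CONFLICT
12: bank 2 row 0 — prev 3 → CONFLICT
13: bank 0 row 2 — prev 2 → HIT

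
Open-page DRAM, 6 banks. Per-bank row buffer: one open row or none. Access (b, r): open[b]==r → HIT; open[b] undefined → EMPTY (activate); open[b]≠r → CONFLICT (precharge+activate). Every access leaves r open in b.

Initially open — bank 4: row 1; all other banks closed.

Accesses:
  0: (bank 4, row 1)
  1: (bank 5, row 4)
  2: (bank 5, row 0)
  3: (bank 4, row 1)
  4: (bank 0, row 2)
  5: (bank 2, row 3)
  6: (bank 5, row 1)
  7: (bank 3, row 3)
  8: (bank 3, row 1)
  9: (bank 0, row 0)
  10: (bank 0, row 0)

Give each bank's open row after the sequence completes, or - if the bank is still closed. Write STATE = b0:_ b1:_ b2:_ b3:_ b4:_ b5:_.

STATE = b0:0 b1:- b2:3 b3:1 b4:1 b5:1

0: bank 4 row 1 — prev 1 → HIT
1: bank 5 row 4 — prev None → EMPTY
2: bank 5 row 0 — prev 4 → CONFLICT
3: bank 4 row 1 — prev 1 → HIT
4: bank 0 row 2 — prev None → EMPTY
5: bank 2 row 3 — prev None → EMPTY
6: bank 5 row 1 — prev 0 → CONFLICT
7: bank 3 row 3 — prev None → EMPTY
8: bank 3 row 1 — prev 3 → CONFLICT
9: bank 0 row 0 — prev 2 → CONFLICT
10: bank 0 row 0 — prev 0 → HIT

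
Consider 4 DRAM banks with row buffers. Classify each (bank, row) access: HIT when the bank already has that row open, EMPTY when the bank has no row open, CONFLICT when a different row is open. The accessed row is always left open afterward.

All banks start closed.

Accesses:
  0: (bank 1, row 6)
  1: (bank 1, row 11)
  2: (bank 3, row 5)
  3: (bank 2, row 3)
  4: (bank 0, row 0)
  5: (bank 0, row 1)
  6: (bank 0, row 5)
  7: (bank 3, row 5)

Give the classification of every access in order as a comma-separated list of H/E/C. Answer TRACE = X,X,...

TRACE = E,C,E,E,E,C,C,H

step 0: bank1 None->6 [EMPTY]
step 1: bank1 6->11 [CONFLICT]
step 2: bank3 None->5 [EMPTY]
step 3: bank2 None->3 [EMPTY]
step 4: bank0 None->0 [EMPTY]
step 5: bank0 0->1 [CONFLICT]
step 6: bank0 1->5 [CONFLICT]
step 7: bank3 5->5 [HIT]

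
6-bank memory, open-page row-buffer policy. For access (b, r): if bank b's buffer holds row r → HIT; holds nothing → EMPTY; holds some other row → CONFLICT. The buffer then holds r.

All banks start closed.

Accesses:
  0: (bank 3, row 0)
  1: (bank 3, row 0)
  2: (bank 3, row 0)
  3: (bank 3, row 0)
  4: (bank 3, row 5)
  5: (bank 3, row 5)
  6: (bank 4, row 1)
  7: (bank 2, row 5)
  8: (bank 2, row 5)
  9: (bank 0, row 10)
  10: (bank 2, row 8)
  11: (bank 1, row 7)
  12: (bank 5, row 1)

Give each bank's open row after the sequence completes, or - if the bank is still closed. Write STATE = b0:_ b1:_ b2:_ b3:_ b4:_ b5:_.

STATE = b0:10 b1:7 b2:8 b3:5 b4:1 b5:1

  [0] b3 r0: no row ⇒ E
  [1] b3 r0: had r0 ⇒ H
  [2] b3 r0: had r0 ⇒ H
  [3] b3 r0: had r0 ⇒ H
  [4] b3 r5: had r0 ⇒ C
  [5] b3 r5: had r5 ⇒ H
  [6] b4 r1: no row ⇒ E
  [7] b2 r5: no row ⇒ E
  [8] b2 r5: had r5 ⇒ H
  [9] b0 r10: no row ⇒ E
  [10] b2 r8: had r5 ⇒ C
  [11] b1 r7: no row ⇒ E
  [12] b5 r1: no row ⇒ E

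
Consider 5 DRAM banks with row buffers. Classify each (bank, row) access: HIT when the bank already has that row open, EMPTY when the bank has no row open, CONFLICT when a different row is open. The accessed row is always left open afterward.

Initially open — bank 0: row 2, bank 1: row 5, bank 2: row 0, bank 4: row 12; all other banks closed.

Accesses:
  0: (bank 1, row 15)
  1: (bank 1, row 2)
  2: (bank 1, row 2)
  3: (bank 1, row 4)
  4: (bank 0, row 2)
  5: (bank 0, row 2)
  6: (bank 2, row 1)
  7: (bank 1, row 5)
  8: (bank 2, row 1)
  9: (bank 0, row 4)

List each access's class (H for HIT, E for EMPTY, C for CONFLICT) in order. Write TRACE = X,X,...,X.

TRACE = C,C,H,C,H,H,C,C,H,C

step 0: bank1 5->15 [CONFLICT]
step 1: bank1 15->2 [CONFLICT]
step 2: bank1 2->2 [HIT]
step 3: bank1 2->4 [CONFLICT]
step 4: bank0 2->2 [HIT]
step 5: bank0 2->2 [HIT]
step 6: bank2 0->1 [CONFLICT]
step 7: bank1 4->5 [CONFLICT]
step 8: bank2 1->1 [HIT]
step 9: bank0 2->4 [CONFLICT]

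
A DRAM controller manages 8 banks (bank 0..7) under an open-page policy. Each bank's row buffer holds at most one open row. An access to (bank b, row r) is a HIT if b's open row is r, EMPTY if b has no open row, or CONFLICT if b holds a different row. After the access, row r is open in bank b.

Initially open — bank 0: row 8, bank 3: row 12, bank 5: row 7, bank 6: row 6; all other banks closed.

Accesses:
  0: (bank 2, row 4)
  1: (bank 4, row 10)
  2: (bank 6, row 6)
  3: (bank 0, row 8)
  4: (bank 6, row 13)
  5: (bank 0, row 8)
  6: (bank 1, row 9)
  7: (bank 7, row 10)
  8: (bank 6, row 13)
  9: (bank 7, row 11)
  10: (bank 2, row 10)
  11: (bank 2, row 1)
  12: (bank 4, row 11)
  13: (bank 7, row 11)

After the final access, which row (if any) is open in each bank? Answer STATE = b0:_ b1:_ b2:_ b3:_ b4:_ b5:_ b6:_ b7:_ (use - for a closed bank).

  [0] b2 r4: no row ⇒ E
  [1] b4 r10: no row ⇒ E
  [2] b6 r6: had r6 ⇒ H
  [3] b0 r8: had r8 ⇒ H
  [4] b6 r13: had r6 ⇒ C
  [5] b0 r8: had r8 ⇒ H
  [6] b1 r9: no row ⇒ E
  [7] b7 r10: no row ⇒ E
  [8] b6 r13: had r13 ⇒ H
  [9] b7 r11: had r10 ⇒ C
  [10] b2 r10: had r4 ⇒ C
  [11] b2 r1: had r10 ⇒ C
  [12] b4 r11: had r10 ⇒ C
  [13] b7 r11: had r11 ⇒ H

STATE = b0:8 b1:9 b2:1 b3:12 b4:11 b5:7 b6:13 b7:11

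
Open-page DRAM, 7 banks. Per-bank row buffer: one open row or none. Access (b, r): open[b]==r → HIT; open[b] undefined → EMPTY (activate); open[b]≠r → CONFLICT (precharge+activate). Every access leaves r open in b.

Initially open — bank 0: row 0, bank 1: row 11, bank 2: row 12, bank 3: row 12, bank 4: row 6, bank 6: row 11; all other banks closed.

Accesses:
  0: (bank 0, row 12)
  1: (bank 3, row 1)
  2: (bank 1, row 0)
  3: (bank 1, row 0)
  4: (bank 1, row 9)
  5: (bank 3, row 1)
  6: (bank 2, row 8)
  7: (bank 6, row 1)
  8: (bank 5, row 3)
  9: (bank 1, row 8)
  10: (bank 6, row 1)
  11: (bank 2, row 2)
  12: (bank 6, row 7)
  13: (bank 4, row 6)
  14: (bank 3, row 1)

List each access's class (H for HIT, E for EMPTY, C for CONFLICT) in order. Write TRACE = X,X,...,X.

TRACE = C,C,C,H,C,H,C,C,E,C,H,C,C,H,H

step 0: bank0 0->12 [CONFLICT]
step 1: bank3 12->1 [CONFLICT]
step 2: bank1 11->0 [CONFLICT]
step 3: bank1 0->0 [HIT]
step 4: bank1 0->9 [CONFLICT]
step 5: bank3 1->1 [HIT]
step 6: bank2 12->8 [CONFLICT]
step 7: bank6 11->1 [CONFLICT]
step 8: bank5 None->3 [EMPTY]
step 9: bank1 9->8 [CONFLICT]
step 10: bank6 1->1 [HIT]
step 11: bank2 8->2 [CONFLICT]
step 12: bank6 1->7 [CONFLICT]
step 13: bank4 6->6 [HIT]
step 14: bank3 1->1 [HIT]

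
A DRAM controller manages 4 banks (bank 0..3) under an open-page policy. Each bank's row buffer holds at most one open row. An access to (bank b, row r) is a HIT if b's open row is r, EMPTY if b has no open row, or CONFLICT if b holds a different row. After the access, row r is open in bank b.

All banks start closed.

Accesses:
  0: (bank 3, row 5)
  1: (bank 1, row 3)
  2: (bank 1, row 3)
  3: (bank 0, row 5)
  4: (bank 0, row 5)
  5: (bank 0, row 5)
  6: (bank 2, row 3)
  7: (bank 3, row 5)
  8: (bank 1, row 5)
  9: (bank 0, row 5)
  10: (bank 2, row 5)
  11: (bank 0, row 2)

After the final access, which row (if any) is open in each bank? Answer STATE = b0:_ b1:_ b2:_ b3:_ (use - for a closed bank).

STATE = b0:2 b1:5 b2:5 b3:5

#0 (3,5) E
#1 (1,3) E
#2 (1,3) H  (was 3)
#3 (0,5) E
#4 (0,5) H  (was 5)
#5 (0,5) H  (was 5)
#6 (2,3) E
#7 (3,5) H  (was 5)
#8 (1,5) C  (was 3)
#9 (0,5) H  (was 5)
#10 (2,5) C  (was 3)
#11 (0,2) C  (was 5)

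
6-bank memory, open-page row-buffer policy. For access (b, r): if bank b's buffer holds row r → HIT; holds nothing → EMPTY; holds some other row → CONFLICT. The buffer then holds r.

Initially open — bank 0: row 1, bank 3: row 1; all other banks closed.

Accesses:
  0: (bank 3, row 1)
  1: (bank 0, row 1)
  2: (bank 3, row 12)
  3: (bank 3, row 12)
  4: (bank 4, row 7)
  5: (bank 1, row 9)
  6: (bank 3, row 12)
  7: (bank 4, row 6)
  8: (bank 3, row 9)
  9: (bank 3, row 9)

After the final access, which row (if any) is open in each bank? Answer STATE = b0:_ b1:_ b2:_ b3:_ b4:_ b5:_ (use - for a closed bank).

  [0] b3 r1: had r1 ⇒ H
  [1] b0 r1: had r1 ⇒ H
  [2] b3 r12: had r1 ⇒ C
  [3] b3 r12: had r12 ⇒ H
  [4] b4 r7: no row ⇒ E
  [5] b1 r9: no row ⇒ E
  [6] b3 r12: had r12 ⇒ H
  [7] b4 r6: had r7 ⇒ C
  [8] b3 r9: had r12 ⇒ C
  [9] b3 r9: had r9 ⇒ H

STATE = b0:1 b1:9 b2:- b3:9 b4:6 b5:-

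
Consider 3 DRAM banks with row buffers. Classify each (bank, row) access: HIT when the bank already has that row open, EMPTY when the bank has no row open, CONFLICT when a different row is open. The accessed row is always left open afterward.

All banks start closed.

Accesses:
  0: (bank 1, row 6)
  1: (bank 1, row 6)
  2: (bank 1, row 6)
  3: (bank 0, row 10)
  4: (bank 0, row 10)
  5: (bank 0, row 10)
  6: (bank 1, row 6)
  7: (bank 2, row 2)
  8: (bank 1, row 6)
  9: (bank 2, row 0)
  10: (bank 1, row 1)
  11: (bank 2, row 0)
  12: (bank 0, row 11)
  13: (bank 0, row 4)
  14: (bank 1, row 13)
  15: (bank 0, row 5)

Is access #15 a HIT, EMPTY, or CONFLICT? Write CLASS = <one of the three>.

0: bank 1 row 6 — prev None → EMPTY
1: bank 1 row 6 — prev 6 → HIT
2: bank 1 row 6 — prev 6 → HIT
3: bank 0 row 10 — prev None → EMPTY
4: bank 0 row 10 — prev 10 → HIT
5: bank 0 row 10 — prev 10 → HIT
6: bank 1 row 6 — prev 6 → HIT
7: bank 2 row 2 — prev None → EMPTY
8: bank 1 row 6 — prev 6 → HIT
9: bank 2 row 0 — prev 2 → CONFLICT
10: bank 1 row 1 — prev 6 → CONFLICT
11: bank 2 row 0 — prev 0 → HIT
12: bank 0 row 11 — prev 10 → CONFLICT
13: bank 0 row 4 — prev 11 → CONFLICT
14: bank 1 row 13 — prev 1 → CONFLICT
15: bank 0 row 5 — prev 4 → CONFLICT

CLASS = CONFLICT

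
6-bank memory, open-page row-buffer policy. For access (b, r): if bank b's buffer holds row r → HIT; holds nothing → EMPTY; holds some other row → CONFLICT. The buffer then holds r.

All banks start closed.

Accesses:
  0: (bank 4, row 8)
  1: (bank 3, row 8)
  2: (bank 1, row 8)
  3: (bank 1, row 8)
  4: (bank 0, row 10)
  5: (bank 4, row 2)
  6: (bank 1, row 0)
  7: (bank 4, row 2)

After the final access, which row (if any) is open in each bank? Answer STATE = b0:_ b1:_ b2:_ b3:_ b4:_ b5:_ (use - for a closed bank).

STATE = b0:10 b1:0 b2:- b3:8 b4:2 b5:-

  [0] b4 r8: no row ⇒ E
  [1] b3 r8: no row ⇒ E
  [2] b1 r8: no row ⇒ E
  [3] b1 r8: had r8 ⇒ H
  [4] b0 r10: no row ⇒ E
  [5] b4 r2: had r8 ⇒ C
  [6] b1 r0: had r8 ⇒ C
  [7] b4 r2: had r2 ⇒ H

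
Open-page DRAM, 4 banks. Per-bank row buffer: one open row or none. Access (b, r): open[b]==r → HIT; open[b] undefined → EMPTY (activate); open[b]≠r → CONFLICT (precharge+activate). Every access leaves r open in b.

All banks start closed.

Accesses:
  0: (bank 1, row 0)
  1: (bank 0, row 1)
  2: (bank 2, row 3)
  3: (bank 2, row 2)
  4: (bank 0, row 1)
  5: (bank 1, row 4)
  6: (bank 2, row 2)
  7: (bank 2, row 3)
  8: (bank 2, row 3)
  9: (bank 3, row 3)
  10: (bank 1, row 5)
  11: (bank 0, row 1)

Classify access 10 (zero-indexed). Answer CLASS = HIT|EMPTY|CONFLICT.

CLASS = CONFLICT

#0 (1,0) E
#1 (0,1) E
#2 (2,3) E
#3 (2,2) C  (was 3)
#4 (0,1) H  (was 1)
#5 (1,4) C  (was 0)
#6 (2,2) H  (was 2)
#7 (2,3) C  (was 2)
#8 (2,3) H  (was 3)
#9 (3,3) E
#10 (1,5) C  (was 4)
#11 (0,1) H  (was 1)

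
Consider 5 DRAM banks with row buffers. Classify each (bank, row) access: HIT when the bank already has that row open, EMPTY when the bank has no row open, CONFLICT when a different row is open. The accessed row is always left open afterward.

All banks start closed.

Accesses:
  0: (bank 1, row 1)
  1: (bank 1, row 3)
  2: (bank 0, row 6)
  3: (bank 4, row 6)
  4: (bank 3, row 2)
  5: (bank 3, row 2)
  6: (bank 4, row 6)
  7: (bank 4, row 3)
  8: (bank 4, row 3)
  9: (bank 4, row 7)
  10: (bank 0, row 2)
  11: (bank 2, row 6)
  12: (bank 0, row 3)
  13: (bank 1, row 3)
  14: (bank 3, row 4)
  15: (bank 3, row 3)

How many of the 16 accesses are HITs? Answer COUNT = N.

COUNT = 4

#0 (1,1) E
#1 (1,3) C  (was 1)
#2 (0,6) E
#3 (4,6) E
#4 (3,2) E
#5 (3,2) H  (was 2)
#6 (4,6) H  (was 6)
#7 (4,3) C  (was 6)
#8 (4,3) H  (was 3)
#9 (4,7) C  (was 3)
#10 (0,2) C  (was 6)
#11 (2,6) E
#12 (0,3) C  (was 2)
#13 (1,3) H  (was 3)
#14 (3,4) C  (was 2)
#15 (3,3) C  (was 4)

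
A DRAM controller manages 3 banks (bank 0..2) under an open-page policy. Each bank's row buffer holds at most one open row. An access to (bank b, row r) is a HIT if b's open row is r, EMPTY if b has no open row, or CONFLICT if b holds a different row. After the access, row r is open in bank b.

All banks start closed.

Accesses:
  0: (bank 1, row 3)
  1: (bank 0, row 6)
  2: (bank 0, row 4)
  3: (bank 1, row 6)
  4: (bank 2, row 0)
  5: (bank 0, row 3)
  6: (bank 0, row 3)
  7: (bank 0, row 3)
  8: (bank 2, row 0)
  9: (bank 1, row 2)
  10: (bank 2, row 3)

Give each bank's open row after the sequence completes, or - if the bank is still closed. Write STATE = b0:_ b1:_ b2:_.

0: bank 1 row 3 — prev None → EMPTY
1: bank 0 row 6 — prev None → EMPTY
2: bank 0 row 4 — prev 6 → CONFLICT
3: bank 1 row 6 — prev 3 → CONFLICT
4: bank 2 row 0 — prev None → EMPTY
5: bank 0 row 3 — prev 4 → CONFLICT
6: bank 0 row 3 — prev 3 → HIT
7: bank 0 row 3 — prev 3 → HIT
8: bank 2 row 0 — prev 0 → HIT
9: bank 1 row 2 — prev 6 → CONFLICT
10: bank 2 row 3 — prev 0 → CONFLICT

STATE = b0:3 b1:2 b2:3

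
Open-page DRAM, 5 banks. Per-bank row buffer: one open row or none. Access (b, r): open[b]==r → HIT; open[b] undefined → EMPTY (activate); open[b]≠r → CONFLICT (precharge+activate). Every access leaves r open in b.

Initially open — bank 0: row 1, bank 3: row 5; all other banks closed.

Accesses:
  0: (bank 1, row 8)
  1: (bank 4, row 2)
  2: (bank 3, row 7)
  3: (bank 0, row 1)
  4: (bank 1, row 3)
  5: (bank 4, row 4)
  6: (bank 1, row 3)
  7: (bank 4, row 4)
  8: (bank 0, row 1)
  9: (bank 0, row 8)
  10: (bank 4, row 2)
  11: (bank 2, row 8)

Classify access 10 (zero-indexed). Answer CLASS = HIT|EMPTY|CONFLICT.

  [0] b1 r8: no row ⇒ E
  [1] b4 r2: no row ⇒ E
  [2] b3 r7: had r5 ⇒ C
  [3] b0 r1: had r1 ⇒ H
  [4] b1 r3: had r8 ⇒ C
  [5] b4 r4: had r2 ⇒ C
  [6] b1 r3: had r3 ⇒ H
  [7] b4 r4: had r4 ⇒ H
  [8] b0 r1: had r1 ⇒ H
  [9] b0 r8: had r1 ⇒ C
  [10] b4 r2: had r4 ⇒ C
  [11] b2 r8: no row ⇒ E

CLASS = CONFLICT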